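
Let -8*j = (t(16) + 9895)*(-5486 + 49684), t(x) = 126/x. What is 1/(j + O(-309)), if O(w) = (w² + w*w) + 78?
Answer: -32/1744635797 ≈ -1.8342e-8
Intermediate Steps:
O(w) = 78 + 2*w² (O(w) = (w² + w²) + 78 = 2*w² + 78 = 78 + 2*w²)
j = -1750749077/32 (j = -(126/16 + 9895)*(-5486 + 49684)/8 = -(126*(1/16) + 9895)*44198/8 = -(63/8 + 9895)*44198/8 = -79223*44198/64 = -⅛*1750749077/4 = -1750749077/32 ≈ -5.4711e+7)
1/(j + O(-309)) = 1/(-1750749077/32 + (78 + 2*(-309)²)) = 1/(-1750749077/32 + (78 + 2*95481)) = 1/(-1750749077/32 + (78 + 190962)) = 1/(-1750749077/32 + 191040) = 1/(-1744635797/32) = -32/1744635797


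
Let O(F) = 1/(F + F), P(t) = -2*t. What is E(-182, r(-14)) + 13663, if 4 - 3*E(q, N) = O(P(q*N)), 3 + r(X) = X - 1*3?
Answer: 596858081/43680 ≈ 13664.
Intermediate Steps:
r(X) = -6 + X (r(X) = -3 + (X - 1*3) = -3 + (X - 3) = -3 + (-3 + X) = -6 + X)
O(F) = 1/(2*F)
E(q, N) = 4/3 + 1/(12*N*q) (E(q, N) = 4/3 - 1/(6*((-2*q*N))) = 4/3 - 1/(6*((-2*N*q))) = 4/3 - (-1/(2*N*q))/6 = 4/3 - (-1)/(12*N*q) = 4/3 + 1/(12*N*q))
E(-182, r(-14)) + 13663 = (4/3 + (1/12)/(-6 - 14*(-182))) + 13663 = (4/3 + (1/12)*(-1/182)/(-20)) + 13663 = (4/3 + (1/12)*(-1/20)*(-1/182)) + 13663 = (4/3 + 1/43680) + 13663 = 58241/43680 + 13663 = 596858081/43680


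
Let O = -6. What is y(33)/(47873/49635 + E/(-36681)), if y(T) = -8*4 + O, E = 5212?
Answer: -23061711510/499110631 ≈ -46.206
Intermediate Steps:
y(T) = -38 (y(T) = -8*4 - 6 = -32 - 6 = -38)
y(33)/(47873/49635 + E/(-36681)) = -38/(47873/49635 + 5212/(-36681)) = -38/(47873*(1/49635) + 5212*(-1/36681)) = -38/(47873/49635 - 5212/36681) = -38/499110631/606887145 = -38*606887145/499110631 = -23061711510/499110631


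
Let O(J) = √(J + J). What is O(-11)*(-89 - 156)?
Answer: -245*I*√22 ≈ -1149.2*I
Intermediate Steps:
O(J) = √2*√J (O(J) = √(2*J) = √2*√J)
O(-11)*(-89 - 156) = (√2*√(-11))*(-89 - 156) = (√2*(I*√11))*(-245) = (I*√22)*(-245) = -245*I*√22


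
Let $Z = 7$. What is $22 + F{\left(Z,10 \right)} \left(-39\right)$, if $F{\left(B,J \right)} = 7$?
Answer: $-251$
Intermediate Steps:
$22 + F{\left(Z,10 \right)} \left(-39\right) = 22 + 7 \left(-39\right) = 22 - 273 = -251$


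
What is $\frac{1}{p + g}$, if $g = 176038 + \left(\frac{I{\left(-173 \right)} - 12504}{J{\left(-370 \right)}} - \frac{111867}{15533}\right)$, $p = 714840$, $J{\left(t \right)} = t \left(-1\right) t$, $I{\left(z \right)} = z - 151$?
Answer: $\frac{10849325}{9665347838294} \approx 1.1225 \cdot 10^{-6}$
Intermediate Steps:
$I{\left(z \right)} = -151 + z$
$J{\left(t \right)} = - t^{2}$ ($J{\left(t \right)} = - t t = - t^{2}$)
$g = \frac{1909816355294}{10849325}$ ($g = 176038 - \left(\frac{2283}{317} - \frac{\left(-151 - 173\right) - 12504}{\left(-1\right) \left(-370\right)^{2}}\right) = 176038 - \left(\frac{2283}{317} - \frac{-324 - 12504}{\left(-1\right) 136900}\right) = 176038 - \left(\frac{2283}{317} + \frac{12828}{-136900}\right) = 176038 - \frac{77119056}{10849325} = \frac{1909816355294}{10849325} \approx 1.7603 \cdot 10^{5}$)
$\frac{1}{p + g} = \frac{1}{714840 + \frac{1909816355294}{10849325}} = \frac{1}{\frac{9665347838294}{10849325}} = \frac{10849325}{9665347838294}$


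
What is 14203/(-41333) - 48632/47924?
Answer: -672692757/495210673 ≈ -1.3584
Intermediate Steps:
14203/(-41333) - 48632/47924 = 14203*(-1/41333) - 48632*1/47924 = -14203/41333 - 12158/11981 = -672692757/495210673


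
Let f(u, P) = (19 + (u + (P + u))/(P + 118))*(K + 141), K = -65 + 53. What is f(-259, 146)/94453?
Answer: 49923/2077966 ≈ 0.024025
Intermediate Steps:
K = -12
f(u, P) = 2451 + 129*(P + 2*u)/(118 + P) (f(u, P) = (19 + (u + (P + u))/(P + 118))*(-12 + 141) = (19 + (P + 2*u)/(118 + P))*129 = 2451 + 129*(P + 2*u)/(118 + P))
f(-259, 146)/94453 = (258*(1121 - 259 + 10*146)/(118 + 146))/94453 = (258*(1121 - 259 + 1460)/264)*(1/94453) = (258*(1/264)*2322)*(1/94453) = (49923/22)*(1/94453) = 49923/2077966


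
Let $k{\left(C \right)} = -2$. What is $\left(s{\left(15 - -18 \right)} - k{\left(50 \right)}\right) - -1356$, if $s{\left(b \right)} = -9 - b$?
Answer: $1316$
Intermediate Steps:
$\left(s{\left(15 - -18 \right)} - k{\left(50 \right)}\right) - -1356 = \left(\left(-9 - \left(15 - -18\right)\right) - -2\right) - -1356 = \left(\left(-9 - \left(15 + 18\right)\right) + 2\right) + 1356 = \left(\left(-9 - 33\right) + 2\right) + 1356 = \left(-42 + 2\right) + 1356 = -40 + 1356 = 1316$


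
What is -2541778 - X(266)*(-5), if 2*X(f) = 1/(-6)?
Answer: -30501341/12 ≈ -2.5418e+6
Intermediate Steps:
X(f) = -1/12 (X(f) = (1/2)/(-6) = (1/2)*(-1/6) = -1/12)
-2541778 - X(266)*(-5) = -2541778 - (-1)*(-5)/12 = -2541778 - 1*5/12 = -2541778 - 5/12 = -30501341/12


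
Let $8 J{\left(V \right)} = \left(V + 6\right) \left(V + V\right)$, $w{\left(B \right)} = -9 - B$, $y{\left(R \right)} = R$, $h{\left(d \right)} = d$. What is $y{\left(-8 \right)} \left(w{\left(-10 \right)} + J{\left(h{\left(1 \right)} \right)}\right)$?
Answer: $-22$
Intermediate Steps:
$J{\left(V \right)} = \frac{V \left(6 + V\right)}{4}$ ($J{\left(V \right)} = \frac{\left(V + 6\right) \left(V + V\right)}{8} = \frac{\left(6 + V\right) 2 V}{8} = \frac{2 V \left(6 + V\right)}{8} = \frac{V \left(6 + V\right)}{4}$)
$y{\left(-8 \right)} \left(w{\left(-10 \right)} + J{\left(h{\left(1 \right)} \right)}\right) = - 8 \left(\left(-9 - -10\right) + \frac{1}{4} \cdot 1 \left(6 + 1\right)\right) = - 8 \left(\left(-9 + 10\right) + \frac{1}{4} \cdot 1 \cdot 7\right) = - 8 \left(1 + \frac{7}{4}\right) = \left(-8\right) \frac{11}{4} = -22$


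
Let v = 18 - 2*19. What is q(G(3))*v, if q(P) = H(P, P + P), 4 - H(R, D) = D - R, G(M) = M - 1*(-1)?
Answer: 0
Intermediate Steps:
G(M) = 1 + M (G(M) = M + 1 = 1 + M)
H(R, D) = 4 + R - D (H(R, D) = 4 - (D - R) = 4 + (R - D) = 4 + R - D)
v = -20 (v = 18 - 38 = -20)
q(P) = 4 - P (q(P) = 4 + P - (P + P) = 4 + P - 2*P = 4 - P)
q(G(3))*v = (4 - (1 + 3))*(-20) = (4 - 1*4)*(-20) = (4 - 4)*(-20) = 0*(-20) = 0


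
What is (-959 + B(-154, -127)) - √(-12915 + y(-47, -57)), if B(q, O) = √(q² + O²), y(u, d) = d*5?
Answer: -959 + √39845 - 20*I*√33 ≈ -759.39 - 114.89*I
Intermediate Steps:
y(u, d) = 5*d
B(q, O) = √(O² + q²)
(-959 + B(-154, -127)) - √(-12915 + y(-47, -57)) = (-959 + √((-127)² + (-154)²)) - √(-12915 + 5*(-57)) = (-959 + √(16129 + 23716)) - √(-12915 - 285) = (-959 + √39845) - √(-13200) = (-959 + √39845) - 20*I*√33 = -959 + √39845 - 20*I*√33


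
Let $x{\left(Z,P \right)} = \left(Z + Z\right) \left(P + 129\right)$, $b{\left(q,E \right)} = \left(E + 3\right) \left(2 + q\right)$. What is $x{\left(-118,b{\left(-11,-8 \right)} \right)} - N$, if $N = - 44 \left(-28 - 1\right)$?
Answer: $-42340$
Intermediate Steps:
$b{\left(q,E \right)} = \left(2 + q\right) \left(3 + E\right)$ ($b{\left(q,E \right)} = \left(3 + E\right) \left(2 + q\right) = \left(2 + q\right) \left(3 + E\right)$)
$x{\left(Z,P \right)} = 2 Z \left(129 + P\right)$
$N = 1276$ ($N = \left(-44\right) \left(-29\right) = 1276$)
$x{\left(-118,b{\left(-11,-8 \right)} \right)} - N = 2 \left(-118\right) \left(129 + \left(6 + 2 \left(-8\right) + 3 \left(-11\right) - -88\right)\right) - 1276 = 2 \left(-118\right) \left(129 + \left(6 - 16 - 33 + 88\right)\right) - 1276 = 2 \left(-118\right) \left(129 + 45\right) - 1276 = 2 \left(-118\right) 174 - 1276 = -41064 - 1276 = -42340$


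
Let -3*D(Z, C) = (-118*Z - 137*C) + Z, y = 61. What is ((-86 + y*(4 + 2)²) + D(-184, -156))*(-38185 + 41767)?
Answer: -43664580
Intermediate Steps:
D(Z, C) = 39*Z + 137*C/3 (D(Z, C) = -((-118*Z - 137*C) + Z)/3 = -((-137*C - 118*Z) + Z)/3 = -(-137*C - 117*Z)/3 = 39*Z + 137*C/3)
((-86 + y*(4 + 2)²) + D(-184, -156))*(-38185 + 41767) = ((-86 + 61*(4 + 2)²) + (39*(-184) + (137/3)*(-156)))*(-38185 + 41767) = ((-86 + 61*6²) + (-7176 - 7124))*3582 = ((-86 + 61*36) - 14300)*3582 = ((-86 + 2196) - 14300)*3582 = (2110 - 14300)*3582 = -12190*3582 = -43664580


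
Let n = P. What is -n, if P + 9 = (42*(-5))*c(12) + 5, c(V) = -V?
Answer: -2516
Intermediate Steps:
P = 2516 (P = -9 + ((42*(-5))*(-1*12) + 5) = -9 + (-210*(-12) + 5) = -9 + (2520 + 5) = -9 + 2525 = 2516)
n = 2516
-n = -1*2516 = -2516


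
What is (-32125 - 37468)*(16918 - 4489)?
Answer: -864971397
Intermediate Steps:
(-32125 - 37468)*(16918 - 4489) = -69593*12429 = -864971397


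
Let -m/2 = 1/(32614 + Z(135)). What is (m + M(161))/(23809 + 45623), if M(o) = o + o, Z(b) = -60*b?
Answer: 3946753/851028024 ≈ 0.0046376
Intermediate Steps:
M(o) = 2*o
m = -1/12257 (m = -2/(32614 - 60*135) = -2/(32614 - 8100) = -2/24514 = -2*1/24514 = -1/12257 ≈ -8.1586e-5)
(m + M(161))/(23809 + 45623) = (-1/12257 + 2*161)/(23809 + 45623) = (-1/12257 + 322)/69432 = (3946753/12257)*(1/69432) = 3946753/851028024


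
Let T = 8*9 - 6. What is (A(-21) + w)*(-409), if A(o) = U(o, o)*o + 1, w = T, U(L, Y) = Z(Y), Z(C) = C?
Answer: -207772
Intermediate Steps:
U(L, Y) = Y
T = 66 (T = 72 - 6 = 66)
w = 66
A(o) = 1 + o**2 (A(o) = o*o + 1 = o**2 + 1 = 1 + o**2)
(A(-21) + w)*(-409) = ((1 + (-21)**2) + 66)*(-409) = ((1 + 441) + 66)*(-409) = (442 + 66)*(-409) = 508*(-409) = -207772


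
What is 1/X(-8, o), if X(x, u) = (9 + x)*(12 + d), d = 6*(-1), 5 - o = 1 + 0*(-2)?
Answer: ⅙ ≈ 0.16667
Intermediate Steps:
o = 4 (o = 5 - (1 + 0*(-2)) = 5 - (1 + 0) = 5 - 1*1 = 5 - 1 = 4)
d = -6
X(x, u) = 54 + 6*x (X(x, u) = (9 + x)*(12 - 6) = (9 + x)*6 = 54 + 6*x)
1/X(-8, o) = 1/(54 + 6*(-8)) = 1/(54 - 48) = 1/6 = ⅙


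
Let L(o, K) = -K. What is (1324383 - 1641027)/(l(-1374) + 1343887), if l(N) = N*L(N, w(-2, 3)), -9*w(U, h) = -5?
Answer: -949932/4033951 ≈ -0.23548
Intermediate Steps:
w(U, h) = 5/9 (w(U, h) = -⅑*(-5) = 5/9)
l(N) = -5*N/9 (l(N) = N*(-1*5/9) = N*(-5/9) = -5*N/9)
(1324383 - 1641027)/(l(-1374) + 1343887) = (1324383 - 1641027)/(-5/9*(-1374) + 1343887) = -316644/(2290/3 + 1343887) = -316644/4033951/3 = -316644*3/4033951 = -949932/4033951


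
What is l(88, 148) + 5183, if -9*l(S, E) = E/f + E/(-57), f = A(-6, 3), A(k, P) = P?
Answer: 295135/57 ≈ 5177.8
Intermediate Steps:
f = 3
l(S, E) = -2*E/57 (l(S, E) = -(E/3 + E/(-57))/9 = -(E*(⅓) + E*(-1/57))/9 = -(E/3 - E/57)/9 = -2*E/57)
l(88, 148) + 5183 = -2/57*148 + 5183 = -296/57 + 5183 = 295135/57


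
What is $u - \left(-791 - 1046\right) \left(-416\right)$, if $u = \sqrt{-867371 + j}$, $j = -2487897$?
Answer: $-764192 + 2 i \sqrt{838817} \approx -7.6419 \cdot 10^{5} + 1831.7 i$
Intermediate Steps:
$u = 2 i \sqrt{838817}$ ($u = \sqrt{-867371 - 2487897} = \sqrt{-3355268} = 2 i \sqrt{838817} \approx 1831.7 i$)
$u - \left(-791 - 1046\right) \left(-416\right) = 2 i \sqrt{838817} - \left(-791 - 1046\right) \left(-416\right) = 2 i \sqrt{838817} - \left(-1837\right) \left(-416\right) = 2 i \sqrt{838817} - 764192 = -764192 + 2 i \sqrt{838817}$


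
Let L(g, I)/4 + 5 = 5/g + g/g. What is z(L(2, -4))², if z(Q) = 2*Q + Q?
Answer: 324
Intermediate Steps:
L(g, I) = -16 + 20/g (L(g, I) = -20 + 4*(5/g + g/g) = -20 + 4*(5/g + 1) = -20 + 4*(1 + 5/g) = -20 + (4 + 20/g) = -16 + 20/g)
z(Q) = 3*Q
z(L(2, -4))² = (3*(-16 + 20/2))² = (3*(-16 + 20*(½)))² = (3*(-16 + 10))² = (3*(-6))² = (-18)² = 324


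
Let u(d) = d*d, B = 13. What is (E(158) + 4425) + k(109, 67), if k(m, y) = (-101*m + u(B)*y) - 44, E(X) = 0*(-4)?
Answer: 4695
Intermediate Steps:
E(X) = 0
u(d) = d**2
k(m, y) = -44 - 101*m + 169*y (k(m, y) = (-101*m + 13**2*y) - 44 = (-101*m + 169*y) - 44 = -44 - 101*m + 169*y)
(E(158) + 4425) + k(109, 67) = (0 + 4425) + (-44 - 101*109 + 169*67) = 4425 + (-44 - 11009 + 11323) = 4425 + 270 = 4695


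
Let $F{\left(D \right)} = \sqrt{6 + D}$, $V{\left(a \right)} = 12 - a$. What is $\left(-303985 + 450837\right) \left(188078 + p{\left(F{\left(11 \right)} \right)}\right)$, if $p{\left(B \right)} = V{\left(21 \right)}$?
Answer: $27618308788$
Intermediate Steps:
$p{\left(B \right)} = -9$ ($p{\left(B \right)} = 12 - 21 = -9$)
$\left(-303985 + 450837\right) \left(188078 + p{\left(F{\left(11 \right)} \right)}\right) = \left(-303985 + 450837\right) \left(188078 - 9\right) = 146852 \cdot 188069 = 27618308788$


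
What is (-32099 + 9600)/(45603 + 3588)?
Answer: -22499/49191 ≈ -0.45738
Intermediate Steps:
(-32099 + 9600)/(45603 + 3588) = -22499/49191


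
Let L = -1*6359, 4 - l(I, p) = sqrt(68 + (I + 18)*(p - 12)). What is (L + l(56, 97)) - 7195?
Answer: -13550 - 17*sqrt(22) ≈ -13630.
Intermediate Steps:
l(I, p) = 4 - sqrt(68 + (-12 + p)*(18 + I)) (l(I, p) = 4 - sqrt(68 + (I + 18)*(p - 12)) = 4 - sqrt(68 + (18 + I)*(-12 + p)) = 4 - sqrt(68 + (-12 + p)*(18 + I)))
L = -6359
(L + l(56, 97)) - 7195 = (-6359 + (4 - sqrt(-148 - 12*56 + 18*97 + 56*97))) - 7195 = (-6359 + (4 - sqrt(-148 - 672 + 1746 + 5432))) - 7195 = (-6359 + (4 - sqrt(6358))) - 7195 = (-6359 + (4 - 17*sqrt(22))) - 7195 = (-6355 - 17*sqrt(22)) - 7195 = -13550 - 17*sqrt(22)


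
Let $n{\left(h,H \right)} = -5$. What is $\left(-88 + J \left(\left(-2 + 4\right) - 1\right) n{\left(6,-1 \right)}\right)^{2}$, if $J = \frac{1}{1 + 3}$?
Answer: $\frac{127449}{16} \approx 7965.6$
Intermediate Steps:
$J = \frac{1}{4} \approx 0.25$
$\left(-88 + J \left(\left(-2 + 4\right) - 1\right) n{\left(6,-1 \right)}\right)^{2} = \left(-88 + \frac{\left(-2 + 4\right) - 1}{4} \left(-5\right)\right)^{2} = \left(-88 + \frac{2 - 1}{4} \left(-5\right)\right)^{2} = \left(-88 + \frac{1}{4} \cdot 1 \left(-5\right)\right)^{2} = \left(-88 + \frac{1}{4} \left(-5\right)\right)^{2} = \left(-88 - \frac{5}{4}\right)^{2} = \left(- \frac{357}{4}\right)^{2} = \frac{127449}{16}$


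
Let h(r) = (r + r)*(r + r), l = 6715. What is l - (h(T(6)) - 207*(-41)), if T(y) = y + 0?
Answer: -1916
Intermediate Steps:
T(y) = y
h(r) = 4*r² (h(r) = (2*r)*(2*r) = 4*r²)
l - (h(T(6)) - 207*(-41)) = 6715 - (4*6² - 207*(-41)) = 6715 - (4*36 + 8487) = 6715 - (144 + 8487) = 6715 - 1*8631 = 6715 - 8631 = -1916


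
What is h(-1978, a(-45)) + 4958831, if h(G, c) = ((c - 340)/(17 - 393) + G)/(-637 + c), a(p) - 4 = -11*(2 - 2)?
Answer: 147530274005/29751 ≈ 4.9588e+6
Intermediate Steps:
a(p) = 4 (a(p) = 4 - 11*(2 - 2) = 4 - 11*0 = 4 + 0 = 4)
h(G, c) = (85/94 + G - c/376)/(-637 + c) (h(G, c) = ((-340 + c)/(-376) + G)/(-637 + c) = ((-340 + c)*(-1/376) + G)/(-637 + c) = ((85/94 - c/376) + G)/(-637 + c) = (85/94 + G - c/376)/(-637 + c))
h(-1978, a(-45)) + 4958831 = (340 - 1*4 + 376*(-1978))/(376*(-637 + 4)) + 4958831 = (1/376)*(340 - 4 - 743728)/(-633) + 4958831 = (1/376)*(-1/633)*(-743392) + 4958831 = 92924/29751 + 4958831 = 147530274005/29751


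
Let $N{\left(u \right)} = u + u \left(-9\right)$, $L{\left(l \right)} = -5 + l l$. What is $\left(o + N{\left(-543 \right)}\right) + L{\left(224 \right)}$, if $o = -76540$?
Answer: $-22025$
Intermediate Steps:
$L{\left(l \right)} = -5 + l^{2}$
$N{\left(u \right)} = - 8 u$ ($N{\left(u \right)} = u - 9 u = - 8 u$)
$\left(o + N{\left(-543 \right)}\right) + L{\left(224 \right)} = \left(-76540 - -4344\right) - \left(5 - 224^{2}\right) = \left(-76540 + 4344\right) + \left(-5 + 50176\right) = -72196 + 50171 = -22025$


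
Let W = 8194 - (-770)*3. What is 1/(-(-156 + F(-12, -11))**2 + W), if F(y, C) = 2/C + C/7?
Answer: -5929/85271393 ≈ -6.9531e-5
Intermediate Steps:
F(y, C) = 2/C + C/7 (F(y, C) = 2/C + C*(1/7) = 2/C + C/7)
W = 10504 (W = 8194 - 1*(-2310) = 8194 + 2310 = 10504)
1/(-(-156 + F(-12, -11))**2 + W) = 1/(-(-156 + (2/(-11) + (1/7)*(-11)))**2 + 10504) = 1/(-(-156 + (2*(-1/11) - 11/7))**2 + 10504) = 1/(-(-156 + (-2/11 - 11/7))**2 + 10504) = 1/(-(-156 - 135/77)**2 + 10504) = 1/(-(-12147/77)**2 + 10504) = 1/(-1*147549609/5929 + 10504) = 1/(-147549609/5929 + 10504) = 1/(-85271393/5929) = -5929/85271393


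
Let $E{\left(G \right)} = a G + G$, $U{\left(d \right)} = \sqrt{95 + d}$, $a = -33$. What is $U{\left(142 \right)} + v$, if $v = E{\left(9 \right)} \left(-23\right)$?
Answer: $6624 + \sqrt{237} \approx 6639.4$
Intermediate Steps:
$E{\left(G \right)} = - 32 G$ ($E{\left(G \right)} = - 33 G + G = - 32 G$)
$v = 6624$ ($v = \left(-32\right) 9 \left(-23\right) = \left(-288\right) \left(-23\right) = 6624$)
$U{\left(142 \right)} + v = \sqrt{95 + 142} + 6624 = \sqrt{237} + 6624 = 6624 + \sqrt{237}$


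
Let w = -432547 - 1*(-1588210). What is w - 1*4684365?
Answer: -3528702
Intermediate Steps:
w = 1155663 (w = -432547 + 1588210 = 1155663)
w - 1*4684365 = 1155663 - 1*4684365 = 1155663 - 4684365 = -3528702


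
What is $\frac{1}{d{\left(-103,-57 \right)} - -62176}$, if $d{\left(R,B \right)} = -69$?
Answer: $\frac{1}{62107} \approx 1.6101 \cdot 10^{-5}$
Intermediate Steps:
$\frac{1}{d{\left(-103,-57 \right)} - -62176} = \frac{1}{-69 - -62176} = \frac{1}{-69 + 62176} = \frac{1}{62107}$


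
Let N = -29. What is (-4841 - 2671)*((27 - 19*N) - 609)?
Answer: 232872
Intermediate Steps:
(-4841 - 2671)*((27 - 19*N) - 609) = (-4841 - 2671)*((27 - 19*(-29)) - 609) = -7512*((27 + 551) - 609) = -7512*(578 - 609) = -7512*(-31) = 232872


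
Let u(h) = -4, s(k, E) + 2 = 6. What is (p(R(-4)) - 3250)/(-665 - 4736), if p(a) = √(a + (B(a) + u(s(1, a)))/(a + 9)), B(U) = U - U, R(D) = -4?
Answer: 3250/5401 - 2*I*√30/27005 ≈ 0.60174 - 0.00040565*I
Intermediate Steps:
s(k, E) = 4 (s(k, E) = -2 + 6 = 4)
B(U) = 0
p(a) = √(a - 4/(9 + a)) (p(a) = √(a + (0 - 4)/(a + 9)) = √(a - 4/(9 + a)))
(p(R(-4)) - 3250)/(-665 - 4736) = (√((-4 - 4*(9 - 4))/(9 - 4)) - 3250)/(-665 - 4736) = (√((-4 - 4*5)/5) - 3250)/(-5401) = (√((-4 - 20)/5) - 3250)*(-1/5401) = (√((⅕)*(-24)) - 3250)*(-1/5401) = (√(-24/5) - 3250)*(-1/5401) = (2*I*√30/5 - 3250)*(-1/5401) = (-3250 + 2*I*√30/5)*(-1/5401) = 3250/5401 - 2*I*√30/27005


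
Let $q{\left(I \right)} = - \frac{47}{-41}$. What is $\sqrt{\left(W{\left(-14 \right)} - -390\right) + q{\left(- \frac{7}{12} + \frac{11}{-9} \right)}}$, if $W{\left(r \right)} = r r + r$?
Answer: $\frac{3 \sqrt{107051}}{41} \approx 23.94$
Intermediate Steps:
$W{\left(r \right)} = r + r^{2}$ ($W{\left(r \right)} = r^{2} + r = r + r^{2}$)
$q{\left(I \right)} = \frac{47}{41}$ ($q{\left(I \right)} = \left(-47\right) \left(- \frac{1}{41}\right) = \frac{47}{41}$)
$\sqrt{\left(W{\left(-14 \right)} - -390\right) + q{\left(- \frac{7}{12} + \frac{11}{-9} \right)}} = \sqrt{\left(- 14 \left(1 - 14\right) - -390\right) + \frac{47}{41}} = \sqrt{\left(\left(-14\right) \left(-13\right) + 390\right) + \frac{47}{41}} = \sqrt{\left(182 + 390\right) + \frac{47}{41}} = \sqrt{572 + \frac{47}{41}} = \sqrt{\frac{23499}{41}} = \frac{3 \sqrt{107051}}{41}$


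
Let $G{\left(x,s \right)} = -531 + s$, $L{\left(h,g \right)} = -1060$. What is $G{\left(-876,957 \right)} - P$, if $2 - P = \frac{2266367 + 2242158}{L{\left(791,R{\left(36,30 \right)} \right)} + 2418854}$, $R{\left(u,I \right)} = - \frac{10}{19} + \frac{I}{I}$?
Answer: $\frac{1029653181}{2417794} \approx 425.86$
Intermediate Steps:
$R{\left(u,I \right)} = \frac{9}{19}$ ($R{\left(u,I \right)} = \left(-10\right) \frac{1}{19} + 1 = - \frac{10}{19} + 1 = \frac{9}{19}$)
$P = \frac{327063}{2417794}$ ($P = 2 - \frac{2266367 + 2242158}{-1060 + 2418854} = 2 - \frac{4508525}{2417794} = \frac{327063}{2417794} \approx 0.13527$)
$G{\left(-876,957 \right)} - P = \left(-531 + 957\right) - \frac{327063}{2417794} = 426 - \frac{327063}{2417794} = \frac{1029653181}{2417794}$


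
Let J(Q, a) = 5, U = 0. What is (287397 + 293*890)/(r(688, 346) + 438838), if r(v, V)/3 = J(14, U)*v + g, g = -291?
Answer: 548167/448285 ≈ 1.2228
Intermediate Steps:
r(v, V) = -873 + 15*v (r(v, V) = 3*(5*v - 291) = 3*(-291 + 5*v) = -873 + 15*v)
(287397 + 293*890)/(r(688, 346) + 438838) = (287397 + 293*890)/((-873 + 15*688) + 438838) = (287397 + 260770)/((-873 + 10320) + 438838) = 548167/(9447 + 438838) = 548167/448285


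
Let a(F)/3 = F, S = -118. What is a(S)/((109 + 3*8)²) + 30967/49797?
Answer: 530147125/880859133 ≈ 0.60185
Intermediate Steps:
a(F) = 3*F
a(S)/((109 + 3*8)²) + 30967/49797 = (3*(-118))/((109 + 3*8)²) + 30967/49797 = -354/(109 + 24)² + 30967*(1/49797) = -354/(133²) + 30967/49797 = -354/17689 + 30967/49797 = 530147125/880859133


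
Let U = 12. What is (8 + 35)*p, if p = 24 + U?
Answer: 1548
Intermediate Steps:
p = 36 (p = 24 + 12 = 36)
(8 + 35)*p = (8 + 35)*36 = 43*36 = 1548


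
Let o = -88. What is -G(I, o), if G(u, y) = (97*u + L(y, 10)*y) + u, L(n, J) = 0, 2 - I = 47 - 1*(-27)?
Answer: 7056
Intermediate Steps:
I = -72 (I = 2 - (47 - 1*(-27)) = 2 - (47 + 27) = 2 - 1*74 = 2 - 74 = -72)
G(u, y) = 98*u (G(u, y) = (97*u + 0*y) + u = (97*u + 0) + u = 97*u + u = 98*u)
-G(I, o) = -98*(-72) = -1*(-7056) = 7056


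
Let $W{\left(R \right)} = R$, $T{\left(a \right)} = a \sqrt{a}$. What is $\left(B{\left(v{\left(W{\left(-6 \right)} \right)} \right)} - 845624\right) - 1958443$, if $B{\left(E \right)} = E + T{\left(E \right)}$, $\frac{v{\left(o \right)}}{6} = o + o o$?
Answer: $-2803887 + 1080 \sqrt{5} \approx -2.8015 \cdot 10^{6}$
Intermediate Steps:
$T{\left(a \right)} = a^{\frac{3}{2}}$
$v{\left(o \right)} = 6 o + 6 o^{2}$ ($v{\left(o \right)} = 6 \left(o + o o\right) = 6 \left(o + o^{2}\right) = 6 o + 6 o^{2}$)
$B{\left(E \right)} = E + E^{\frac{3}{2}}$
$\left(B{\left(v{\left(W{\left(-6 \right)} \right)} \right)} - 845624\right) - 1958443 = \left(\left(6 \left(-6\right) \left(1 - 6\right) + \left(6 \left(-6\right) \left(1 - 6\right)\right)^{\frac{3}{2}}\right) - 845624\right) - 1958443 = \left(\left(6 \left(-6\right) \left(-5\right) + \left(6 \left(-6\right) \left(-5\right)\right)^{\frac{3}{2}}\right) - 845624\right) - 1958443 = \left(\left(180 + 180^{\frac{3}{2}}\right) - 845624\right) - 1958443 = \left(\left(180 + 1080 \sqrt{5}\right) - 845624\right) - 1958443 = \left(-845444 + 1080 \sqrt{5}\right) - 1958443 = -2803887 + 1080 \sqrt{5}$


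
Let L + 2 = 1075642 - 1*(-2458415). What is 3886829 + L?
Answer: 7420884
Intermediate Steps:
L = 3534055 (L = -2 + (1075642 - 1*(-2458415)) = -2 + (1075642 + 2458415) = -2 + 3534057 = 3534055)
3886829 + L = 3886829 + 3534055 = 7420884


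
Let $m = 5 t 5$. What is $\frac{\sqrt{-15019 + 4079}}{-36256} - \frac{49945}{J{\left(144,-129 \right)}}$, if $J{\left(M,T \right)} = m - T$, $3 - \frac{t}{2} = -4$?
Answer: $- \frac{49945}{479} - \frac{i \sqrt{2735}}{18128} \approx -104.27 - 0.0028849 i$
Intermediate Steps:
$t = 14$ ($t = 6 - -8 = 6 + 8 = 14$)
$m = 350$ ($m = 5 \cdot 14 \cdot 5 = 70 \cdot 5 = 350$)
$J{\left(M,T \right)} = 350 - T$
$\frac{\sqrt{-15019 + 4079}}{-36256} - \frac{49945}{J{\left(144,-129 \right)}} = \frac{\sqrt{-15019 + 4079}}{-36256} - \frac{49945}{350 - -129} = \sqrt{-10940} \left(- \frac{1}{36256}\right) - \frac{49945}{350 + 129} = 2 i \sqrt{2735} \left(- \frac{1}{36256}\right) - \frac{49945}{479} = - \frac{i \sqrt{2735}}{18128} - \frac{49945}{479} = - \frac{49945}{479} - \frac{i \sqrt{2735}}{18128}$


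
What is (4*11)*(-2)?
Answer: -88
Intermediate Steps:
(4*11)*(-2) = 44*(-2) = -88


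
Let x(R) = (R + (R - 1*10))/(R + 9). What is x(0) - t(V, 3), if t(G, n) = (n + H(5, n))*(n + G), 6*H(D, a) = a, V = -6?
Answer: 169/18 ≈ 9.3889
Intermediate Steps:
H(D, a) = a/6
x(R) = (-10 + 2*R)/(9 + R) (x(R) = (R + (R - 10))/(9 + R) = (R + (-10 + R))/(9 + R) = (-10 + 2*R)/(9 + R))
t(G, n) = 7*n*(G + n)/6 (t(G, n) = (n + n/6)*(n + G) = (7*n/6)*(G + n) = 7*n*(G + n)/6)
x(0) - t(V, 3) = 2*(-5 + 0)/(9 + 0) - 7*3*(-6 + 3)/6 = 2*(-5)/9 - 7*3*(-3)/6 = 2*(⅑)*(-5) - 1*(-21/2) = -10/9 + 21/2 = 169/18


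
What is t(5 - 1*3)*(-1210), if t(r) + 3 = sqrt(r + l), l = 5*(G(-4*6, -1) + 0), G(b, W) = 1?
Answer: 3630 - 1210*sqrt(7) ≈ 428.64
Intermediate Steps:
l = 5 (l = 5*(1 + 0) = 5*1 = 5)
t(r) = -3 + sqrt(5 + r) (t(r) = -3 + sqrt(r + 5) = -3 + sqrt(5 + r))
t(5 - 1*3)*(-1210) = (-3 + sqrt(5 + (5 - 1*3)))*(-1210) = (-3 + sqrt(5 + (5 - 3)))*(-1210) = (-3 + sqrt(5 + 2))*(-1210) = (-3 + sqrt(7))*(-1210) = 3630 - 1210*sqrt(7)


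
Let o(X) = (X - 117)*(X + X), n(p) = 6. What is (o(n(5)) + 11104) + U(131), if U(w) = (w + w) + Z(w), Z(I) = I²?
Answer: 27195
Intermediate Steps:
U(w) = w² + 2*w (U(w) = (w + w) + w² = 2*w + w² = w² + 2*w)
o(X) = 2*X*(-117 + X) (o(X) = (-117 + X)*(2*X) = 2*X*(-117 + X))
(o(n(5)) + 11104) + U(131) = (2*6*(-117 + 6) + 11104) + 131*(2 + 131) = (2*6*(-111) + 11104) + 131*133 = (-1332 + 11104) + 17423 = 9772 + 17423 = 27195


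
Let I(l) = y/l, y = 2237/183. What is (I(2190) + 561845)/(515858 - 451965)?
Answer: 225170622887/25606397610 ≈ 8.7935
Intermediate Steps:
y = 2237/183 (y = 2237*(1/183) = 2237/183 ≈ 12.224)
I(l) = 2237/(183*l)
(I(2190) + 561845)/(515858 - 451965) = ((2237/183)/2190 + 561845)/(515858 - 451965) = ((2237/183)*(1/2190) + 561845)/63893 = (2237/400770 + 561845)*(1/63893) = (225170622887/400770)*(1/63893) = 225170622887/25606397610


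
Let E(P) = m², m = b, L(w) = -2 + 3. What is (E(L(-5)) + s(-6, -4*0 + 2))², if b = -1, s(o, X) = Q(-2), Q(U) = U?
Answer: 1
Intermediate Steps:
s(o, X) = -2
L(w) = 1
m = -1
E(P) = 1 (E(P) = (-1)² = 1)
(E(L(-5)) + s(-6, -4*0 + 2))² = (1 - 2)² = (-1)² = 1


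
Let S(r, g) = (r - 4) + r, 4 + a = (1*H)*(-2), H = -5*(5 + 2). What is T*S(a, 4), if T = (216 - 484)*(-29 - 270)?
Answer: 10256896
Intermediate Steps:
T = 80132 (T = -268*(-299) = 80132)
H = -35 (H = -5*7 = -35)
a = 66 (a = -4 + (1*(-35))*(-2) = -4 - 35*(-2) = -4 + 70 = 66)
S(r, g) = -4 + 2*r (S(r, g) = (-4 + r) + r = -4 + 2*r)
T*S(a, 4) = 80132*(-4 + 2*66) = 80132*(-4 + 132) = 80132*128 = 10256896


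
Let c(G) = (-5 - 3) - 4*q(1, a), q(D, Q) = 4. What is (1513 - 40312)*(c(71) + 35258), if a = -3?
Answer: -1367043966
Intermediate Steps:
c(G) = -24 (c(G) = (-5 - 3) - 4*4 = -8 - 16 = -24)
(1513 - 40312)*(c(71) + 35258) = (1513 - 40312)*(-24 + 35258) = -38799*35234 = -1367043966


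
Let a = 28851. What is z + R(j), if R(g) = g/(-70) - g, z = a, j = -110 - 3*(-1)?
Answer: 2027167/70 ≈ 28960.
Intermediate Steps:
j = -107 (j = -110 + 3 = -107)
z = 28851
R(g) = -71*g/70 (R(g) = g*(-1/70) - g = -g/70 - g = -71*g/70)
z + R(j) = 28851 - 71/70*(-107) = 28851 + 7597/70 = 2027167/70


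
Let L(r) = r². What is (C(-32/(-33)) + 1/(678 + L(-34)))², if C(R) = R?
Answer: 3448155841/3662912484 ≈ 0.94137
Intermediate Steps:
(C(-32/(-33)) + 1/(678 + L(-34)))² = (-32/(-33) + 1/(678 + (-34)²))² = (-32*(-1/33) + 1/(678 + 1156))² = (32/33 + 1/1834)² = (58721/60522)² = 3448155841/3662912484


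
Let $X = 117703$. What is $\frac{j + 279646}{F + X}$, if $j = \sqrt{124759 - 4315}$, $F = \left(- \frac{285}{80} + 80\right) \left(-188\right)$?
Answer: $\frac{1118584}{413331} + \frac{8 \sqrt{30111}}{413331} \approx 2.7096$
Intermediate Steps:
$F = - \frac{57481}{4}$ ($F = \left(\left(-285\right) \frac{1}{80} + 80\right) \left(-188\right) = \left(- \frac{57}{16} + 80\right) \left(-188\right) = \frac{1223}{16} \left(-188\right) = - \frac{57481}{4} \approx -14370.0$)
$j = 2 \sqrt{30111}$ ($j = \sqrt{120444} = 2 \sqrt{30111} \approx 347.05$)
$\frac{j + 279646}{F + X} = \frac{2 \sqrt{30111} + 279646}{- \frac{57481}{4} + 117703} = \frac{279646 + 2 \sqrt{30111}}{\frac{413331}{4}} = \left(279646 + 2 \sqrt{30111}\right) \frac{4}{413331} = \frac{1118584}{413331} + \frac{8 \sqrt{30111}}{413331}$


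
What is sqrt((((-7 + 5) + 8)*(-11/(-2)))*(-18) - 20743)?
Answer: I*sqrt(21337) ≈ 146.07*I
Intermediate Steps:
sqrt((((-7 + 5) + 8)*(-11/(-2)))*(-18) - 20743) = sqrt(((-2 + 8)*(-11*(-1/2)))*(-18) - 20743) = sqrt((6*(11/2))*(-18) - 20743) = sqrt(33*(-18) - 20743) = sqrt(-594 - 20743) = sqrt(-21337) = I*sqrt(21337)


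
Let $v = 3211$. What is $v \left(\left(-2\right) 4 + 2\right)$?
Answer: $-19266$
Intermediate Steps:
$v \left(\left(-2\right) 4 + 2\right) = 3211 \left(\left(-2\right) 4 + 2\right) = 3211 \left(-8 + 2\right) = 3211 \left(-6\right) = -19266$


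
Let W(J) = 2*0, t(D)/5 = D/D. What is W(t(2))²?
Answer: 0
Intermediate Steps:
t(D) = 5 (t(D) = 5*(D/D) = 5*1 = 5)
W(J) = 0
W(t(2))² = 0² = 0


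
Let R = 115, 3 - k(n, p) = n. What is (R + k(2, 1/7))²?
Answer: 13456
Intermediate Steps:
k(n, p) = 3 - n
(R + k(2, 1/7))² = (115 + (3 - 1*2))² = (115 + (3 - 2))² = (115 + 1)² = 116² = 13456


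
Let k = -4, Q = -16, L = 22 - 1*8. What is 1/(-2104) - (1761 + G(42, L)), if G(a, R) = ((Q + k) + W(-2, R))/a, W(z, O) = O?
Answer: -25933911/14728 ≈ -1760.9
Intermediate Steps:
L = 14 (L = 22 - 8 = 14)
G(a, R) = (-20 + R)/a (G(a, R) = ((-16 - 4) + R)/a = (-20 + R)/a)
1/(-2104) - (1761 + G(42, L)) = 1/(-2104) - (1761 + (-20 + 14)/42) = -1/2104 - (1761 + (1/42)*(-6)) = -1/2104 - (1761 - ⅐) = -1/2104 - 1*12326/7 = -1/2104 - 12326/7 = -25933911/14728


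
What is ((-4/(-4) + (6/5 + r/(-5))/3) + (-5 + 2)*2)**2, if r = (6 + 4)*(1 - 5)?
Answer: 841/225 ≈ 3.7378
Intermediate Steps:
r = -40 (r = 10*(-4) = -40)
((-4/(-4) + (6/5 + r/(-5))/3) + (-5 + 2)*2)**2 = ((-4/(-4) + (6/5 - 40/(-5))/3) + (-5 + 2)*2)**2 = ((-4*(-1/4) + (6*(1/5) - 40*(-1/5))*(1/3)) - 3*2)**2 = ((1 + (6/5 + 8)*(1/3)) - 6)**2 = ((1 + (46/5)*(1/3)) - 6)**2 = ((1 + 46/15) - 6)**2 = (61/15 - 6)**2 = (-29/15)**2 = 841/225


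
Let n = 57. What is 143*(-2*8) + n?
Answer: -2231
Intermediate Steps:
143*(-2*8) + n = 143*(-2*8) + 57 = 143*(-16) + 57 = -2288 + 57 = -2231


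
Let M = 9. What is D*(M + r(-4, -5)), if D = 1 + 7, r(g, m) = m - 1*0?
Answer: 32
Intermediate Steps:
r(g, m) = m (r(g, m) = m + 0 = m)
D = 8
D*(M + r(-4, -5)) = 8*(9 - 5) = 8*4 = 32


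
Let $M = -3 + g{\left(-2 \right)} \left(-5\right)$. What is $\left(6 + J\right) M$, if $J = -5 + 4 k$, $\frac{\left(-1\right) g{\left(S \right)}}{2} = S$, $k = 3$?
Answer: $-299$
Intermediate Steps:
$g{\left(S \right)} = - 2 S$
$J = 7$ ($J = -5 + 4 \cdot 3 = -5 + 12 = 7$)
$M = -23$ ($M = -3 + \left(-2\right) \left(-2\right) \left(-5\right) = -3 + 4 \left(-5\right) = -3 - 20 = -23$)
$\left(6 + J\right) M = \left(6 + 7\right) \left(-23\right) = 13 \left(-23\right) = -299$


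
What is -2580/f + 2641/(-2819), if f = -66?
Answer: 1183119/31009 ≈ 38.154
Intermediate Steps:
-2580/f + 2641/(-2819) = -2580/(-66) + 2641/(-2819) = -2580*(-1/66) + 2641*(-1/2819) = 430/11 - 2641/2819 = 1183119/31009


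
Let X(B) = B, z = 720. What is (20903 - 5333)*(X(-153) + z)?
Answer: 8828190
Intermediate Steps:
(20903 - 5333)*(X(-153) + z) = (20903 - 5333)*(-153 + 720) = 15570*567 = 8828190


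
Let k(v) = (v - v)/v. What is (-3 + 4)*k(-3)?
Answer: 0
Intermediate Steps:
k(v) = 0 (k(v) = 0/v = 0)
(-3 + 4)*k(-3) = (-3 + 4)*0 = 1*0 = 0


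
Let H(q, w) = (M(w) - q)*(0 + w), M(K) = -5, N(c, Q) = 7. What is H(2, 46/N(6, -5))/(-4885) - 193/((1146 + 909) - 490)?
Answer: -174163/1529005 ≈ -0.11391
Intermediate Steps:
H(q, w) = w*(-5 - q) (H(q, w) = (-5 - q)*(0 + w) = (-5 - q)*w = w*(-5 - q))
H(2, 46/N(6, -5))/(-4885) - 193/((1146 + 909) - 490) = -46/7*(5 + 2)/(-4885) - 193/((1146 + 909) - 490) = -1*46*(⅐)*7*(-1/4885) - 193/(2055 - 490) = -1*46/7*7*(-1/4885) - 193/1565 = -46*(-1/4885) - 193*1/1565 = 46/4885 - 193/1565 = -174163/1529005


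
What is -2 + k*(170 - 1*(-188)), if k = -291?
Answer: -104180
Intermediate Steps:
-2 + k*(170 - 1*(-188)) = -2 - 291*(170 - 1*(-188)) = -2 - 291*(170 + 188) = -2 - 291*358 = -2 - 104178 = -104180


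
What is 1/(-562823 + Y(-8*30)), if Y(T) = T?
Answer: -1/563063 ≈ -1.7760e-6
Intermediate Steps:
1/(-562823 + Y(-8*30)) = 1/(-562823 - 8*30) = 1/(-562823 - 240) = 1/(-563063) = -1/563063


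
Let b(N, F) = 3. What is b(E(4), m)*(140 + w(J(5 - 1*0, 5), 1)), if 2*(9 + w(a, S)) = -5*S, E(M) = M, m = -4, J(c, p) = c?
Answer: 771/2 ≈ 385.50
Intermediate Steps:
w(a, S) = -9 - 5*S/2 (w(a, S) = -9 + (-5*S)/2 = -9 - 5*S/2)
b(E(4), m)*(140 + w(J(5 - 1*0, 5), 1)) = 3*(140 + (-9 - 5/2*1)) = 3*(140 + (-9 - 5/2)) = 3*(140 - 23/2) = 3*(257/2) = 771/2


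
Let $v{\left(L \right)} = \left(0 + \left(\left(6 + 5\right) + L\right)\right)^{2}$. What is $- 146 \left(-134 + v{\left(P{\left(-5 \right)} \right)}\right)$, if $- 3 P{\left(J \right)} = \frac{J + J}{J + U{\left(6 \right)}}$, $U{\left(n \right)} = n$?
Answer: $- \frac{93878}{9} \approx -10431.0$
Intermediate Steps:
$P{\left(J \right)} = - \frac{2 J}{3 \left(6 + J\right)}$ ($P{\left(J \right)} = - \frac{\left(J + J\right) \frac{1}{J + 6}}{3} = - \frac{2 J \frac{1}{6 + J}}{3} = - \frac{2 J}{3 \left(6 + J\right)}$)
$v{\left(L \right)} = \left(11 + L\right)^{2}$ ($v{\left(L \right)} = \left(0 + \left(11 + L\right)\right)^{2} = \left(11 + L\right)^{2}$)
$- 146 \left(-134 + v{\left(P{\left(-5 \right)} \right)}\right) = - 146 \left(-134 + \left(11 - - \frac{10}{18 + 3 \left(-5\right)}\right)^{2}\right) = - 146 \left(-134 + \left(11 - - \frac{10}{18 - 15}\right)^{2}\right) = - 146 \left(-134 + \left(11 - - \frac{10}{3}\right)^{2}\right) = - 146 \left(-134 + \left(11 - \left(-10\right) \frac{1}{3}\right)^{2}\right) = - 146 \left(-134 + \left(11 + \frac{10}{3}\right)^{2}\right) = - 146 \left(-134 + \left(\frac{43}{3}\right)^{2}\right) = - 146 \left(-134 + \frac{1849}{9}\right) = \left(-146\right) \frac{643}{9} = - \frac{93878}{9}$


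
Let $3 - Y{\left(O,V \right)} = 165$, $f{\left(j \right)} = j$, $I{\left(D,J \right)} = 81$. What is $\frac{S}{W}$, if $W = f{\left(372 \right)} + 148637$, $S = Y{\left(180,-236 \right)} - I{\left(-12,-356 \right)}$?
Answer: $- \frac{243}{149009} \approx -0.0016308$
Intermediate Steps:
$Y{\left(O,V \right)} = -162$ ($Y{\left(O,V \right)} = 3 - 165 = -162$)
$S = -243$ ($S = -162 - 81 = -243$)
$W = 149009$ ($W = 372 + 148637 = 149009$)
$\frac{S}{W} = - \frac{243}{149009}$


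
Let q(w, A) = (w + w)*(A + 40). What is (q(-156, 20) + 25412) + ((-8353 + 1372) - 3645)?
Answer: -3934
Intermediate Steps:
q(w, A) = 2*w*(40 + A) (q(w, A) = (2*w)*(40 + A) = 2*w*(40 + A))
(q(-156, 20) + 25412) + ((-8353 + 1372) - 3645) = (2*(-156)*(40 + 20) + 25412) + ((-8353 + 1372) - 3645) = (2*(-156)*60 + 25412) + (-6981 - 3645) = (-18720 + 25412) - 10626 = 6692 - 10626 = -3934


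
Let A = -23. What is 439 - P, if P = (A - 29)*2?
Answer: 543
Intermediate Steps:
P = -104 (P = (-23 - 29)*2 = -52*2 = -104)
439 - P = 439 - 1*(-104) = 439 + 104 = 543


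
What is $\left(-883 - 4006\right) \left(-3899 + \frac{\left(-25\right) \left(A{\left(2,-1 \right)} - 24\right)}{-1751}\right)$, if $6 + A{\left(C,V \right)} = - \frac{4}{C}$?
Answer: $\frac{33381842661}{1751} \approx 1.9064 \cdot 10^{7}$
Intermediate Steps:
$A{\left(C,V \right)} = -6 - \frac{4}{C}$
$\left(-883 - 4006\right) \left(-3899 + \frac{\left(-25\right) \left(A{\left(2,-1 \right)} - 24\right)}{-1751}\right) = \left(-883 - 4006\right) \left(-3899 + \frac{\left(-25\right) \left(\left(-6 - \frac{4}{2}\right) - 24\right)}{-1751}\right) = - 4889 \left(-3899 + - 25 \left(\left(-6 - 2\right) - 24\right) \left(- \frac{1}{1751}\right)\right) = - 4889 \left(-3899 + - 25 \left(-8 - 24\right) \left(- \frac{1}{1751}\right)\right) = - 4889 \left(-3899 + \left(-25\right) \left(-32\right) \left(- \frac{1}{1751}\right)\right) = - 4889 \left(-3899 + 800 \left(- \frac{1}{1751}\right)\right) = - 4889 \left(-3899 - \frac{800}{1751}\right) = \left(-4889\right) \left(- \frac{6827949}{1751}\right) = \frac{33381842661}{1751}$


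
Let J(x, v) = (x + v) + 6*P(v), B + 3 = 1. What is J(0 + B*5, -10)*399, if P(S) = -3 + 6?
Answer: -798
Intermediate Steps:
B = -2 (B = -3 + 1 = -2)
P(S) = 3
J(x, v) = 18 + v + x (J(x, v) = (x + v) + 6*3 = (v + x) + 18 = 18 + v + x)
J(0 + B*5, -10)*399 = (18 - 10 + (0 - 2*5))*399 = (18 - 10 + (0 - 10))*399 = (18 - 10 - 10)*399 = -2*399 = -798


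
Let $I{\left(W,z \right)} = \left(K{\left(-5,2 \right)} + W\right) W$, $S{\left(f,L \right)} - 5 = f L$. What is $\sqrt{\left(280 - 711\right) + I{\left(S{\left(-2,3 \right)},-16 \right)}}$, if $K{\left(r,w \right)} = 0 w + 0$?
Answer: $i \sqrt{430} \approx 20.736 i$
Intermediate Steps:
$S{\left(f,L \right)} = 5 + L f$ ($S{\left(f,L \right)} = 5 + f L = 5 + L f$)
$K{\left(r,w \right)} = 0$ ($K{\left(r,w \right)} = 0 + 0 = 0$)
$I{\left(W,z \right)} = W^{2}$ ($I{\left(W,z \right)} = \left(0 + W\right) W = W W = W^{2}$)
$\sqrt{\left(280 - 711\right) + I{\left(S{\left(-2,3 \right)},-16 \right)}} = \sqrt{\left(280 - 711\right) + \left(5 + 3 \left(-2\right)\right)^{2}} = \sqrt{-431 + \left(5 - 6\right)^{2}} = \sqrt{-431 + \left(-1\right)^{2}} = \sqrt{-431 + 1} = \sqrt{-430} = i \sqrt{430}$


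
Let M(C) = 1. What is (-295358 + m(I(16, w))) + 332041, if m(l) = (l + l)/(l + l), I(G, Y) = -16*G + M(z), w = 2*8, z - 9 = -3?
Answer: 36684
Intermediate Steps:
z = 6 (z = 9 - 3 = 6)
w = 16
I(G, Y) = 1 - 16*G (I(G, Y) = -16*G + 1 = 1 - 16*G)
m(l) = 1 (m(l) = (2*l)/((2*l)) = (2*l)*(1/(2*l)) = 1)
(-295358 + m(I(16, w))) + 332041 = (-295358 + 1) + 332041 = -295357 + 332041 = 36684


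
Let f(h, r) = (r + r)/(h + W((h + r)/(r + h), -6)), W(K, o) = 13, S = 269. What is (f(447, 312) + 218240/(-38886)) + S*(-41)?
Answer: -24669753097/2235945 ≈ -11033.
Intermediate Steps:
f(h, r) = 2*r/(13 + h) (f(h, r) = (r + r)/(h + 13) = (2*r)/(13 + h) = 2*r/(13 + h))
(f(447, 312) + 218240/(-38886)) + S*(-41) = (2*312/(13 + 447) + 218240/(-38886)) + 269*(-41) = (2*312/460 + 218240*(-1/38886)) - 11029 = (2*312*(1/460) - 109120/19443) - 11029 = (156/115 - 109120/19443) - 11029 = -9515692/2235945 - 11029 = -24669753097/2235945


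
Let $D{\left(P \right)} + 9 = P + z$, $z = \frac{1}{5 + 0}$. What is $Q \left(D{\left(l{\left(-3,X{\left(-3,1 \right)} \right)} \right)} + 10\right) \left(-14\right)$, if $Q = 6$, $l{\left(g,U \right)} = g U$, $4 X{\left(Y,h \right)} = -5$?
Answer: $- \frac{2079}{5} \approx -415.8$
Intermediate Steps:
$X{\left(Y,h \right)} = - \frac{5}{4}$ ($X{\left(Y,h \right)} = \frac{1}{4} \left(-5\right) = - \frac{5}{4}$)
$l{\left(g,U \right)} = U g$
$z = \frac{1}{5} \approx 0.2$
$D{\left(P \right)} = - \frac{44}{5} + P$ ($D{\left(P \right)} = -9 + \left(P + \frac{1}{5}\right) = -9 + \left(\frac{1}{5} + P\right) = - \frac{44}{5} + P$)
$Q \left(D{\left(l{\left(-3,X{\left(-3,1 \right)} \right)} \right)} + 10\right) \left(-14\right) = 6 \left(\left(- \frac{44}{5} - - \frac{15}{4}\right) + 10\right) \left(-14\right) = 6 \left(\left(- \frac{44}{5} + \frac{15}{4}\right) + 10\right) \left(-14\right) = 6 \left(- \frac{101}{20} + 10\right) \left(-14\right) = 6 \cdot \frac{99}{20} \left(-14\right) = \frac{297}{10} \left(-14\right) = - \frac{2079}{5}$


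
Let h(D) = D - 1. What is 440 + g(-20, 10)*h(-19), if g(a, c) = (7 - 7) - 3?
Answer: 500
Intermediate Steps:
h(D) = -1 + D
g(a, c) = -3 (g(a, c) = 0 - 3 = -3)
440 + g(-20, 10)*h(-19) = 440 - 3*(-1 - 19) = 440 - 3*(-20) = 440 + 60 = 500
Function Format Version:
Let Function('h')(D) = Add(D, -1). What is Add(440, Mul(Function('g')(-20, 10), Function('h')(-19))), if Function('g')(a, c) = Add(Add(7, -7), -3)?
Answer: 500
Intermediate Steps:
Function('h')(D) = Add(-1, D)
Function('g')(a, c) = -3 (Function('g')(a, c) = Add(0, -3) = -3)
Add(440, Mul(Function('g')(-20, 10), Function('h')(-19))) = Add(440, Mul(-3, Add(-1, -19))) = Add(440, Mul(-3, -20)) = Add(440, 60) = 500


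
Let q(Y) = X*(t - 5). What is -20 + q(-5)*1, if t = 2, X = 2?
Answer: -26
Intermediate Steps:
q(Y) = -6 (q(Y) = 2*(2 - 5) = 2*(-3) = -6)
-20 + q(-5)*1 = -20 - 6*1 = -20 - 6 = -26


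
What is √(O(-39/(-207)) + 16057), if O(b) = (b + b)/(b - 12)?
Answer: √10665439635/815 ≈ 126.72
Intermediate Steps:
O(b) = 2*b/(-12 + b) (O(b) = (2*b)/(-12 + b) = 2*b/(-12 + b))
√(O(-39/(-207)) + 16057) = √(2*(-39/(-207))/(-12 - 39/(-207)) + 16057) = √(2*(-39*(-1/207))/(-12 - 39*(-1/207)) + 16057) = √(2*(13/69)/(-12 + 13/69) + 16057) = √(2*(13/69)/(-815/69) + 16057) = √(2*(13/69)*(-69/815) + 16057) = √(-26/815 + 16057) = √(13086429/815) = √10665439635/815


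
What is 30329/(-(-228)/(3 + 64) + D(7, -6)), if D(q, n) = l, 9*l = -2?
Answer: 18288387/1918 ≈ 9535.1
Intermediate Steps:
l = -2/9 (l = (1/9)*(-2) = -2/9 ≈ -0.22222)
D(q, n) = -2/9
30329/(-(-228)/(3 + 64) + D(7, -6)) = 30329/(-(-228)/(3 + 64) - 2/9) = 30329/(-(-228)/67 - 2/9) = 30329/(-57*(-4/67) - 2/9) = 30329/(228/67 - 2/9) = 30329/(1918/603) = 30329*(603/1918) = 18288387/1918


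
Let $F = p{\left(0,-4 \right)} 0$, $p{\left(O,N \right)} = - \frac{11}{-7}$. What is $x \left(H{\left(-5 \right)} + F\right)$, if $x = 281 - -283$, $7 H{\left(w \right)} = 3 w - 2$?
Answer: $- \frac{9588}{7} \approx -1369.7$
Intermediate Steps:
$H{\left(w \right)} = - \frac{2}{7} + \frac{3 w}{7}$ ($H{\left(w \right)} = \frac{3 w - 2}{7} = \frac{-2 + 3 w}{7} = - \frac{2}{7} + \frac{3 w}{7}$)
$p{\left(O,N \right)} = \frac{11}{7}$ ($p{\left(O,N \right)} = \left(-11\right) \left(- \frac{1}{7}\right) = \frac{11}{7}$)
$x = 564$ ($x = 281 + 283 = 564$)
$F = 0$ ($F = \frac{11}{7} \cdot 0 = 0$)
$x \left(H{\left(-5 \right)} + F\right) = 564 \left(\left(- \frac{2}{7} + \frac{3}{7} \left(-5\right)\right) + 0\right) = 564 \left(\left(- \frac{2}{7} - \frac{15}{7}\right) + 0\right) = 564 \left(- \frac{17}{7} + 0\right) = 564 \left(- \frac{17}{7}\right) = - \frac{9588}{7}$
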